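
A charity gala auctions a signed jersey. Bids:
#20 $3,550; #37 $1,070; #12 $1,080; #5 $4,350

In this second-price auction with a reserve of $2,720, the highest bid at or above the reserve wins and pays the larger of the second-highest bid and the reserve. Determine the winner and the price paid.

Second-price auction with a reserve of $2,720: the highest bid at or above the reserve wins and pays the larger of the second-highest bid and the reserve.
Bids in order: 4,350 (#5) > 3,550 (#20) > 1,080 (#12) > 1,070 (#37)
Highest eligible bid: #5 at $4,350.
max(second-highest $3,550, reserve $2,720) = $3,550; the reserve does not bind.

#5 pays $3,550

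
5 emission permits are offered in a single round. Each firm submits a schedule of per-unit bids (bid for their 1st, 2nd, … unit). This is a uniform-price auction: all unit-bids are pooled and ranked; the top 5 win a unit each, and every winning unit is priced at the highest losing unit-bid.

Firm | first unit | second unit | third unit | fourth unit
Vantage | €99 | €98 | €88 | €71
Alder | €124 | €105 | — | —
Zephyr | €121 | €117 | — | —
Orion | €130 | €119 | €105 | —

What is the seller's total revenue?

Merging the schedules and taking the best 5: 130 (Orion-1), 124 (Alder-1), 121 (Zephyr-1), 119 (Orion-2), 117 (Zephyr-2)
The (k+1)-th unit-bid is €105.
Allocation: Alder 1, Orion 2, Zephyr 2. Every unit priced at €105.
Revenue = 5 × 105 = €525.

Total revenue: €525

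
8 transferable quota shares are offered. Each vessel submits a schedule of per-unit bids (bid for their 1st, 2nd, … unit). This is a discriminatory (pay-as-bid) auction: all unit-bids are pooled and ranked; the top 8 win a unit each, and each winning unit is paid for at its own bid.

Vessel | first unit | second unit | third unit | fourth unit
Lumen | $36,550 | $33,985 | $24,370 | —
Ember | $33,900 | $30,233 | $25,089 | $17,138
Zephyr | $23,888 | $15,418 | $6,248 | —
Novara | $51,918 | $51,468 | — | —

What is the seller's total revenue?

All unit-bids, highest first — top 8: 51,918 (Novara-1), 51,468 (Novara-2), 36,550 (Lumen-1), 33,985 (Lumen-2), 33,900 (Ember-1), 30,233 (Ember-2), 25,089 (Ember-3), 24,370 (Lumen-3)
Next rejected bid: $23,888 (not a price — pay-as-bid).
Each winning unit pays its own bid.
Revenue = 51,918 + 51,468 + 36,550 + 33,985 + 33,900 + 30,233 + 25,089 + 24,370 = $287,513.

Total revenue: $287,513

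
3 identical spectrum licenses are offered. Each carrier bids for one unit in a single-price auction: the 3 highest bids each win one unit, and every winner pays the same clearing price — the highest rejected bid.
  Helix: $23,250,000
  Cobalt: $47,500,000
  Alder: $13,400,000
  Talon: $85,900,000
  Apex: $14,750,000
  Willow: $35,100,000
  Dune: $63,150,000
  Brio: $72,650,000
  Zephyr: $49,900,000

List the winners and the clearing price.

Bids ranked high→low: 85,900,000 (Talon), 72,650,000 (Brio), 63,150,000 (Dune), 49,900,000 (Zephyr), 47,500,000 (Cobalt), …
The 3 highest are Talon, Brio, Dune.
Clearing price = highest rejected bid = $49,900,000.

Talon, Brio, Dune; each pays $49,900,000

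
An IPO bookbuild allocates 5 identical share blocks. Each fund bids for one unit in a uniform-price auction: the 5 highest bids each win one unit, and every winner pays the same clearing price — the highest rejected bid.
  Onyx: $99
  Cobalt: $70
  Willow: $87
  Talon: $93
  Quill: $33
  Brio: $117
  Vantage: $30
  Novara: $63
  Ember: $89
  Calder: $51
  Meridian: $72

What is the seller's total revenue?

Total revenue: $360

Ordering the bids: 117 (Brio), 99 (Onyx), 93 (Talon), 89 (Ember), 87 (Willow), 72 (Meridian), 70 (Cobalt), …
Top 5: Brio, Onyx, Talon, Ember, Willow.
First losing bid is Meridian's $72, which sets the uniform price.
Total revenue = 5 × $72 = $360.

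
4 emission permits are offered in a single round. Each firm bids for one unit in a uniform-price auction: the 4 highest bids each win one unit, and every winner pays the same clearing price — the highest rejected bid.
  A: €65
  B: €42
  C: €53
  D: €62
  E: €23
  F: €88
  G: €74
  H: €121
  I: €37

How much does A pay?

A pays €62

Ordering the bids: 121 (H), 88 (F), 74 (G), 65 (A), 62 (D), 53 (C), …
The 4 highest are H, F, G, A.
Clearing price = highest rejected bid = €62.
A wins → pays €62.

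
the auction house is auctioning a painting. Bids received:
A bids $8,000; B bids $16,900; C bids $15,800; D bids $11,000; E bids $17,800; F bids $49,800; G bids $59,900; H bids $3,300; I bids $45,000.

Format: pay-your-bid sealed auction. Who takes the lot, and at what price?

Rule: the highest bidder wins and pays their own bid.
Sorting bids: 59,900 (G) > 49,800 (F) > 45,000 (I) > 17,800 (E) > 16,900 (B) > 15,800 (C) > …
G is highest → pays own bid, $59,900.

G pays $59,900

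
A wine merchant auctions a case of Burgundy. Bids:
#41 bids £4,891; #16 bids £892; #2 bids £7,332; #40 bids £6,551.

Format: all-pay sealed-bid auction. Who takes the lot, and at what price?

#2 pays £7,332

Sorting bids: 7,332 (#2) > 6,551 (#40) > 4,891 (#41) > 892 (#16)
#2 is highest and takes the item; every bidder forfeits their bid.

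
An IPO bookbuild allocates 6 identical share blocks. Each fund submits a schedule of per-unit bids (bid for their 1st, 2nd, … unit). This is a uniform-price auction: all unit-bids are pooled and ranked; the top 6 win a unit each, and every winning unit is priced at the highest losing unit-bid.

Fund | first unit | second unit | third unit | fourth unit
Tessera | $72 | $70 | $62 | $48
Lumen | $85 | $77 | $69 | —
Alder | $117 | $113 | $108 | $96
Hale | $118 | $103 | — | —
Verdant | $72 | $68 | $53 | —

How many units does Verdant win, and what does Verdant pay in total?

Verdant: 0 units, pays $0

All unit-bids, highest first — top 6: 118 (Hale-1), 117 (Alder-1), 113 (Alder-2), 108 (Alder-3), 103 (Hale-2), 96 (Alder-4)
First bid not allocated: $85.
Verdant wins 0 unit(s) at $85 each.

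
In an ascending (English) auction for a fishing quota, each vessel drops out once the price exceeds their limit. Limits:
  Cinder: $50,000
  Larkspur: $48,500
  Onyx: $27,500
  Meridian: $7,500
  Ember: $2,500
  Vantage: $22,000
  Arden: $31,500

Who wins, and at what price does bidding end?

Limits in order: 50,000 (Cinder) > 48,500 (Larkspur) > 31,500 (Arden) > 27,500 (Onyx) > 22,000 (Vantage) > 7,500 (Meridian) > …
Larkspur is the last rival to drop out, at $48,500; Cinder remains and wins at that price.

Cinder wins at $48,500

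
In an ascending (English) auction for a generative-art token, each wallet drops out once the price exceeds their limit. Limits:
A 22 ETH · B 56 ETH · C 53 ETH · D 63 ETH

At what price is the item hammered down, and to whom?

D wins at 56 ETH

Limits ranked: 63 (D) > 56 (B) > 53 (C) > 22 (A)
Once the price passes 56 ETH, only D is left; the hammer falls at B's limit of 56 ETH.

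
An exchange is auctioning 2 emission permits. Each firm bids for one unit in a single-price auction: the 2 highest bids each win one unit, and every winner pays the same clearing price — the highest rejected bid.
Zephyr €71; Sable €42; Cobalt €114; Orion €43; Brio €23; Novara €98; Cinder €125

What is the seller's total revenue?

Total revenue: €196

Sorting: 125 (Cinder), 114 (Cobalt), 98 (Novara), 71 (Zephyr), …
Winners (2 units): Cinder, Cobalt.
First losing bid is Novara's €98, which sets the uniform price.
Total revenue = 2 × €98 = €196.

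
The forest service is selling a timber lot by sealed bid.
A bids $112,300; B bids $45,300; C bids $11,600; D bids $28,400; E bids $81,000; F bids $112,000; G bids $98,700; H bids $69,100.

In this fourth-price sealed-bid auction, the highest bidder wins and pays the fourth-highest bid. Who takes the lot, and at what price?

A pays $81,000

Bids in order: 112,300 (A) > 112,000 (F) > 98,700 (G) > 81,000 (E) > 69,100 (H) > 45,300 (B) > …
A is highest; pays the fourth-highest bid, $81,000.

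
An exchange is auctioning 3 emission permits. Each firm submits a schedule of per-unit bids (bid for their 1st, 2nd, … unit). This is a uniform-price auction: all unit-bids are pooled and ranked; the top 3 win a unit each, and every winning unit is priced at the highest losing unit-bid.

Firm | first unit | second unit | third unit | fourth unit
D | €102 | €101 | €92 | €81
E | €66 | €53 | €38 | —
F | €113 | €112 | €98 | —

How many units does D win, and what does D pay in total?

D: 1 unit, pays €101

All unit-bids, highest first — top 3: 113 (F-1), 112 (F-2), 102 (D-1)
Highest rejected unit-bid = €101.
D wins 1 unit(s) at €101 each.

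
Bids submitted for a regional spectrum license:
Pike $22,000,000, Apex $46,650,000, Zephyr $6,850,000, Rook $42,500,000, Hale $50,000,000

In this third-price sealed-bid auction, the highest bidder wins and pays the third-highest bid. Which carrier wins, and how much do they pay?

Bids ranked: 50,000,000 (Hale) > 46,650,000 (Apex) > 42,500,000 (Rook) > 22,000,000 (Pike) > 6,850,000 (Zephyr)
Hale is highest; pays the third-highest bid, $42,500,000.

Hale pays $42,500,000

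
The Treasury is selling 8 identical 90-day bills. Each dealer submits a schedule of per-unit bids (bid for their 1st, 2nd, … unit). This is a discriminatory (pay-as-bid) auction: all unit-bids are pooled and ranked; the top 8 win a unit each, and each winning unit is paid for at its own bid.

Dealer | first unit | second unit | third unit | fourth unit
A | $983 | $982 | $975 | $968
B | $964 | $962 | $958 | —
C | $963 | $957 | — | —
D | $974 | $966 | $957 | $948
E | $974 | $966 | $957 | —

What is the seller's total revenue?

Merging the schedules and taking the best 8: 983 (A-1), 982 (A-2), 975 (A-3), 974 (D-1), 974 (E-1), 968 (A-4), 966 (D-2), 966 (E-2)
Next rejected bid: $964 (not a price — pay-as-bid).
Each winning unit pays its own bid.
Revenue = 983 + 982 + 975 + 974 + 974 + 968 + 966 + 966 = $7,788.

Total revenue: $7,788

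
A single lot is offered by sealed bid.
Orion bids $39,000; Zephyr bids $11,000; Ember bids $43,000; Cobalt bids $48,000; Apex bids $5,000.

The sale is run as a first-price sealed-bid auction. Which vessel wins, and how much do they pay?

Rule: the highest bidder wins and pays their own bid.
Bids in order: 48,000 (Cobalt) > 43,000 (Ember) > 39,000 (Orion) > 11,000 (Zephyr) > 5,000 (Apex)
Cobalt is highest → pays own bid, $48,000.

Cobalt pays $48,000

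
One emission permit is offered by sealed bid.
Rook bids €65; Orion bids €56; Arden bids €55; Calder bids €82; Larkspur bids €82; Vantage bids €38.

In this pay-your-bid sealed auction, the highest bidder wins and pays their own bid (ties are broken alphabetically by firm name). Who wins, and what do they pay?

Calder pays €82

Bids ranked: 82 (Calder) > 82 (Larkspur) > 65 (Rook) > 56 (Orion) > 55 (Arden) > 38 (Vantage)
Tie at €82 → Calder wins by tie-break.
First-price: Calder pays what they bid, €82.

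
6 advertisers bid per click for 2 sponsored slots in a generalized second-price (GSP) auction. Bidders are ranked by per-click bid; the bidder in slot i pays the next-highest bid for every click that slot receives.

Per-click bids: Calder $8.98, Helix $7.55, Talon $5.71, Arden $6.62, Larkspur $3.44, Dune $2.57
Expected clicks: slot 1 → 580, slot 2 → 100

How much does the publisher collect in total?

Total revenue: $5041.00

Ranked by bid: $8.98 (Calder) > $7.55 (Helix) > $6.62 (Arden) > …
Slot 1: Calder pays $7.55 × 580 = $4379.00
Slot 2: Helix pays $6.62 × 100 = $662.00
Total = $5041.00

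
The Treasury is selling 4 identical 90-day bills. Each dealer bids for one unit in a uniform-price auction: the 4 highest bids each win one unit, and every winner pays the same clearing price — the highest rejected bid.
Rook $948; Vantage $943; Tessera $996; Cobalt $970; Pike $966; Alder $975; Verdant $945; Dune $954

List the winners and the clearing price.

Sorting: 996 (Tessera), 975 (Alder), 970 (Cobalt), 966 (Pike), 954 (Dune), 948 (Rook), …
The 4 highest are Tessera, Alder, Cobalt, Pike.
First losing bid is Dune's $954, which sets the uniform price.

Tessera, Alder, Cobalt, Pike; each pays $954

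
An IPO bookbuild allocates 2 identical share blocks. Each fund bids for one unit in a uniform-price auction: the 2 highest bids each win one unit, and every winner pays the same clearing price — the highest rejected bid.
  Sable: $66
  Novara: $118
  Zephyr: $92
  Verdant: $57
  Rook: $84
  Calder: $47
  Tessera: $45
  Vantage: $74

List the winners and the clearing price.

Bids ranked high→low: 118 (Novara), 92 (Zephyr), 84 (Rook), 74 (Vantage), …
Top 2: Novara, Zephyr.
First losing bid is Rook's $84, which sets the uniform price.

Novara, Zephyr; each pays $84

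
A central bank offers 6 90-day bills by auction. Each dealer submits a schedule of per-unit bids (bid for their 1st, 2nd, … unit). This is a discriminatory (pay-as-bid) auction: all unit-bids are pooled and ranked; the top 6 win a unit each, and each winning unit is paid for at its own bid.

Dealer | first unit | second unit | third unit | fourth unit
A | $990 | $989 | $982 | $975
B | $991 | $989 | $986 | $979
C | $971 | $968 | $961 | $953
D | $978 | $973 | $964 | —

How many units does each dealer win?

A 3, B 3

Pooled unit-bids ranked (top 6): 991 (B-1), 990 (A-1), 989 (A-2), 989 (B-2), 986 (B-3), 982 (A-3)
Next rejected bid: $979 (not a price — pay-as-bid).
Allocation: A 3, B 3.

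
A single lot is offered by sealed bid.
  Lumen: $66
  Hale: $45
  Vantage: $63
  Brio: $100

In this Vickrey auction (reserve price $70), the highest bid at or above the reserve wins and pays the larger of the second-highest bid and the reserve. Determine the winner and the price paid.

Brio pays $70

Rule: the highest bid at or above the reserve wins and pays the larger of the second-highest bid and the reserve.
Bids in order: 100 (Brio) > 66 (Lumen) > 63 (Vantage) > 45 (Hale)
Highest eligible bid: Brio at $100.
max(second-highest $66, reserve $70) = $70.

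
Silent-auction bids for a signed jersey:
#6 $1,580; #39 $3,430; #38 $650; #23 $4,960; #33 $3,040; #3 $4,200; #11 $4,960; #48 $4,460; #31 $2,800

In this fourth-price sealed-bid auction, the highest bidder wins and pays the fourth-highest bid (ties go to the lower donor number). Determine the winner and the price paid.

#11 pays $4,200

Bids in order: 4,960 (#11) > 4,960 (#23) > 4,460 (#48) > 4,200 (#3) > 3,430 (#39) > 3,040 (#33) > …
#11 and #23 tie at $4,960; tie-break gives it to #11.
#11 wins; payment is bid #4 in the ranking = $4,200.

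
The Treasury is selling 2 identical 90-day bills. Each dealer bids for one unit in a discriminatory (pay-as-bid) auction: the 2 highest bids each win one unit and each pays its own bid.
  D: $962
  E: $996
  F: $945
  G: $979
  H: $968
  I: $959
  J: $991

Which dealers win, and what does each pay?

E $996, J $991

Sorting: 996 (E), 991 (J), 979 (G), 968 (H), …
The 2 highest are E, J.
Each winner pays its own bid: E $996, J $991.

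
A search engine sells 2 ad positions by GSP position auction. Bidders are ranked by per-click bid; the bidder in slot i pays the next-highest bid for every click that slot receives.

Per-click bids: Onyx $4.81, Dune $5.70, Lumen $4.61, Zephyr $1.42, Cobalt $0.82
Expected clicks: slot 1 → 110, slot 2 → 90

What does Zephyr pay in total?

Zephyr pays $0.00

Per-click bids in order: $5.70 (Dune) > $4.81 (Onyx) > $4.61 (Lumen) > …
Zephyr ranks below slot 2 → no slot, pays nothing.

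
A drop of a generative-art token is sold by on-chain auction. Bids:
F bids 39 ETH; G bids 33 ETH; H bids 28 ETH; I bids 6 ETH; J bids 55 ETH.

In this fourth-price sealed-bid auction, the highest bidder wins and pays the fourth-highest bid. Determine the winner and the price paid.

J pays 28 ETH

Rule: the highest bidder wins and pays the fourth-highest bid.
Bids ranked: 55 (J) > 39 (F) > 33 (G) > 28 (H) > 6 (I)
J wins; payment is bid #4 in the ranking = 28 ETH.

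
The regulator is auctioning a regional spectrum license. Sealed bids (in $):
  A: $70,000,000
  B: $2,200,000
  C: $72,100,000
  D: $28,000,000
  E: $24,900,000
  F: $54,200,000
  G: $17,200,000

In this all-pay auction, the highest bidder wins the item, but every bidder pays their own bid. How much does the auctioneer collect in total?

Total revenue: $268,600,000

Bids ranked: 72,100,000 (C) > 70,000,000 (A) > 54,200,000 (F) > 28,000,000 (D) > 24,900,000 (E) > 17,200,000 (G) > …
C wins with the top bid; all bids are sunk regardless.
Every bidder forfeits their bid regardless of winning.
Revenue = 70,000,000 + 2,200,000 + 72,100,000 + 28,000,000 + 24,900,000 + 54,200,000 + 17,200,000 = $268,600,000.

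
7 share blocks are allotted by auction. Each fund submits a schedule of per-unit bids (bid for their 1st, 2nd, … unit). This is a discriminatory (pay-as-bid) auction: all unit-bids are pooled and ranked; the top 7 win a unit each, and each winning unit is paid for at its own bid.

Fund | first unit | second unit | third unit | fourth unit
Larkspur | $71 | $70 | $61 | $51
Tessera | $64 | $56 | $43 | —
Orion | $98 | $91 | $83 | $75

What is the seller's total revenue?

All unit-bids, highest first — top 7: 98 (Orion-1), 91 (Orion-2), 83 (Orion-3), 75 (Orion-4), 71 (Larkspur-1), 70 (Larkspur-2), 64 (Tessera-1)
Next rejected bid: $61 (not a price — pay-as-bid).
Each winning unit pays its own bid.
Revenue = 98 + 91 + 83 + 75 + 71 + 70 + 64 = $552.

Total revenue: $552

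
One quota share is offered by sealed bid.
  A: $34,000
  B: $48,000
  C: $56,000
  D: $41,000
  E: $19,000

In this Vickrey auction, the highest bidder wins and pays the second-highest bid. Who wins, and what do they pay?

C pays $48,000

Sorting bids: 56,000 (C) > 48,000 (B) > 41,000 (D) > 34,000 (A) > 19,000 (E)
Second-price: C pays B's bid of $48,000.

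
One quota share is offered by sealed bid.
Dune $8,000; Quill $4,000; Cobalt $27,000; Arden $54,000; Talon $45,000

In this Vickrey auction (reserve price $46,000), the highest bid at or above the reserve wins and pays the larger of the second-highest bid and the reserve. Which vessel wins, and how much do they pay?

Bids in order: 54,000 (Arden) > 45,000 (Talon) > 27,000 (Cobalt) > 8,000 (Dune) > 4,000 (Quill)
Highest eligible bid: Arden at $54,000.
max(second-highest $45,000, reserve $46,000) = $46,000.

Arden pays $46,000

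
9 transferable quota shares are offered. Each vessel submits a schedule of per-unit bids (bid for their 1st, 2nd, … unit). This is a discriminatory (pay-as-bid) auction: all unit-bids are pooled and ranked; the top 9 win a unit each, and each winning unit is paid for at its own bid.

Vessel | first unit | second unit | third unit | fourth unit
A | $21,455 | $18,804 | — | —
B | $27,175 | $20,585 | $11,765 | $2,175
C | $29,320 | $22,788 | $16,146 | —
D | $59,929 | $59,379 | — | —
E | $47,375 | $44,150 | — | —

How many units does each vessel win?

All unit-bids, highest first — top 9: 59,929 (D-1), 59,379 (D-2), 47,375 (E-1), 44,150 (E-2), 29,320 (C-1), 27,175 (B-1), 22,788 (C-2), 21,455 (A-1), 20,585 (B-2)
Next rejected bid: $18,804 (not a price — pay-as-bid).
Allocation: A 1, B 2, C 2, D 2, E 2.

A 1, B 2, C 2, D 2, E 2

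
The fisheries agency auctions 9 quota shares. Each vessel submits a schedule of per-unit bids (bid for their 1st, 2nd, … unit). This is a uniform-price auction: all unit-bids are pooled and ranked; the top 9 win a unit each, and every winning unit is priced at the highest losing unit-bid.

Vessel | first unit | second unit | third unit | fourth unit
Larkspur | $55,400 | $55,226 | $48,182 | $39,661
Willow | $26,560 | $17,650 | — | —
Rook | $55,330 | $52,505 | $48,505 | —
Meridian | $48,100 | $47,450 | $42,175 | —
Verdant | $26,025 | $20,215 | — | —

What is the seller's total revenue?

Total revenue: $356,949

All unit-bids, highest first — top 9: 55,400 (Larkspur-1), 55,330 (Rook-1), 55,226 (Larkspur-2), 52,505 (Rook-2), 48,505 (Rook-3), 48,182 (Larkspur-3), 48,100 (Meridian-1), 47,450 (Meridian-2), 42,175 (Meridian-3)
The (k+1)-th unit-bid is $39,661.
Allocation: Larkspur 3, Meridian 3, Rook 3. Every unit priced at $39,661.
Revenue = 9 × 39,661 = $356,949.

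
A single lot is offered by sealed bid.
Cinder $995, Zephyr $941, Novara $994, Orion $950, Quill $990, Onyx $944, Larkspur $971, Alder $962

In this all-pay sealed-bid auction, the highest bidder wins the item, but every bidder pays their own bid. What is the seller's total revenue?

Total revenue: $7,747

Sorting bids: 995 (Cinder) > 994 (Novara) > 990 (Quill) > 971 (Larkspur) > 962 (Alder) > 950 (Orion) > …
Every bidder forfeits their bid regardless of winning.
Revenue = 995 + 941 + 994 + 950 + 990 + 944 + 971 + 962 = $7,747.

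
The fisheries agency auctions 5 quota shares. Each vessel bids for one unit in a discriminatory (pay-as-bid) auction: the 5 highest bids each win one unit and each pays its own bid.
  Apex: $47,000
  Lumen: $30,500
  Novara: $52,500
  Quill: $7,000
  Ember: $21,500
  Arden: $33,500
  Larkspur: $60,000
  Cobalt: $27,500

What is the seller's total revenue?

Total revenue: $223,500

Bids ranked high→low: 60,000 (Larkspur), 52,500 (Novara), 47,000 (Apex), 33,500 (Arden), 30,500 (Lumen), 27,500 (Cobalt), 21,500 (Ember), …
Winners (5 units): Larkspur, Novara, Apex, Arden, Lumen.
Total revenue = 60,000 + 52,500 + 47,000 + 33,500 + 30,500 = $223,500.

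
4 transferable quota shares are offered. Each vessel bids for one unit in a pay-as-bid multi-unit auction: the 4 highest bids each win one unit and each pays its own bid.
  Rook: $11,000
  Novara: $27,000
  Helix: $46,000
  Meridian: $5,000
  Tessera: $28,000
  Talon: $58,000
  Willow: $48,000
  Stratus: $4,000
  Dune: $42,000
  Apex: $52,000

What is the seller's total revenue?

Ordering the bids: 58,000 (Talon), 52,000 (Apex), 48,000 (Willow), 46,000 (Helix), 42,000 (Dune), 28,000 (Tessera), …
The 4 highest are Talon, Apex, Willow, Helix.
Total revenue = 58,000 + 52,000 + 48,000 + 46,000 = $204,000.

Total revenue: $204,000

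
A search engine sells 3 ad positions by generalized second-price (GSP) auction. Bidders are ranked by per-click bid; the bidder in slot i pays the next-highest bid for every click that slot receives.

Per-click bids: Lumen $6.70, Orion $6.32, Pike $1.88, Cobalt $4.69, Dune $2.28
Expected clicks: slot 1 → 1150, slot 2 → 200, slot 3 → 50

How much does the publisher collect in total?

Sorting advertisers: $6.70 (Lumen) > $6.32 (Orion) > $4.69 (Cobalt) > $2.28 (Dune) > …
Slot 1: Lumen pays $6.32 × 1150 = $7268.00
Slot 2: Orion pays $4.69 × 200 = $938.00
Slot 3: Cobalt pays $2.28 × 50 = $114.00
Total = $8320.00

Total revenue: $8320.00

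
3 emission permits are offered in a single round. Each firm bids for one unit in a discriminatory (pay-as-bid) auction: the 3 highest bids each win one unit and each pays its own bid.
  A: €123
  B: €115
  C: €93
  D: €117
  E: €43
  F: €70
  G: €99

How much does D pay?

Bids ranked high→low: 123 (A), 117 (D), 115 (B), 99 (G), 93 (C), …
Top 3: A, D, B.
D wins → own bid €117.

D pays €117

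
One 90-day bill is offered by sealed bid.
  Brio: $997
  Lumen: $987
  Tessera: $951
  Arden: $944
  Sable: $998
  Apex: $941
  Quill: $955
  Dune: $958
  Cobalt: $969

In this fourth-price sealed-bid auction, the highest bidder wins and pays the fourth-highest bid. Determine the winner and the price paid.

Sable pays $969

Bids ranked: 998 (Sable) > 997 (Brio) > 987 (Lumen) > 969 (Cobalt) > 958 (Dune) > 955 (Quill) > …
Sable wins; payment is bid #4 in the ranking = $969.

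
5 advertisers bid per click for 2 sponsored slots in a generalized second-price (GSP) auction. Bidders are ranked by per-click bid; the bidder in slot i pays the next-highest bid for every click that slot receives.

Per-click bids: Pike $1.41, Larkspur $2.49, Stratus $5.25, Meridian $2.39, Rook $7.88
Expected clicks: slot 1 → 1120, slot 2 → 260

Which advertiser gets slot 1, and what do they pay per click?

Per-click bids in order: $7.88 (Rook) > $5.25 (Stratus) > $2.49 (Larkspur) > …
Slot 1 goes to the first-ranked bidder, Rook, who pays the next bid down: $5.25/click.

Rook; $5.25 per click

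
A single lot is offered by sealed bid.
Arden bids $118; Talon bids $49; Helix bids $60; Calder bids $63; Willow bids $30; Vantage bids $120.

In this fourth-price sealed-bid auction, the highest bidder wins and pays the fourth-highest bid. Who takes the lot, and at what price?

Vantage pays $60

Rule: the highest bidder wins and pays the fourth-highest bid.
Bids ranked: 120 (Vantage) > 118 (Arden) > 63 (Calder) > 60 (Helix) > 49 (Talon) > 30 (Willow)
Vantage is highest; pays the fourth-highest bid, $60.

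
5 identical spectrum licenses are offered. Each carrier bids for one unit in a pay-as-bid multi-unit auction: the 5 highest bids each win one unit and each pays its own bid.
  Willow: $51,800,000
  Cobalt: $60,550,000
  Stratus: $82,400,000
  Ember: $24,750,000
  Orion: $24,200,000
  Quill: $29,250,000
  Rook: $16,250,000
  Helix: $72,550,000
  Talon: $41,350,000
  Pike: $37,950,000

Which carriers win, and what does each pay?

Ordering the bids: 82,400,000 (Stratus), 72,550,000 (Helix), 60,550,000 (Cobalt), 51,800,000 (Willow), 41,350,000 (Talon), 37,950,000 (Pike), 29,250,000 (Quill), …
The 5 highest are Stratus, Helix, Cobalt, Willow, Talon.
Each winner pays its own bid: Stratus $82,400,000, Helix $72,550,000, Cobalt $60,550,000, Willow $51,800,000, Talon $41,350,000.

Stratus $82,400,000, Helix $72,550,000, Cobalt $60,550,000, Willow $51,800,000, Talon $41,350,000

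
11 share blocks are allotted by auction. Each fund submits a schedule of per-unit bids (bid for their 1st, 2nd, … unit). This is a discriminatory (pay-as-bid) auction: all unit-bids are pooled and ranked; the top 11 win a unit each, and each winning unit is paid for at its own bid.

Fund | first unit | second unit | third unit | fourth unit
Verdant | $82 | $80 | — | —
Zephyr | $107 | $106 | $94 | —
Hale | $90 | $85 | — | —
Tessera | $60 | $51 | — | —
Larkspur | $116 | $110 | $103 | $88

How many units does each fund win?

Hale 2, Larkspur 4, Verdant 2, Zephyr 3

Merging the schedules and taking the best 11: 116 (Larkspur-1), 110 (Larkspur-2), 107 (Zephyr-1), 106 (Zephyr-2), 103 (Larkspur-3), 94 (Zephyr-3), 90 (Hale-1), 88 (Larkspur-4), 85 (Hale-2), 82 (Verdant-1), 80 (Verdant-2)
Next rejected bid: $60 (not a price — pay-as-bid).
Allocation: Hale 2, Larkspur 4, Verdant 2, Zephyr 3.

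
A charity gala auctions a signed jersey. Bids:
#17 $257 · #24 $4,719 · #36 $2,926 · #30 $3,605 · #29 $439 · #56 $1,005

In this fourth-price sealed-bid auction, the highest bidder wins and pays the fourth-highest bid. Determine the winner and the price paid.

Bids ranked: 4,719 (#24) > 3,605 (#30) > 2,926 (#36) > 1,005 (#56) > 439 (#29) > 257 (#17)
#24 is highest; pays the fourth-highest bid, $1,005.

#24 pays $1,005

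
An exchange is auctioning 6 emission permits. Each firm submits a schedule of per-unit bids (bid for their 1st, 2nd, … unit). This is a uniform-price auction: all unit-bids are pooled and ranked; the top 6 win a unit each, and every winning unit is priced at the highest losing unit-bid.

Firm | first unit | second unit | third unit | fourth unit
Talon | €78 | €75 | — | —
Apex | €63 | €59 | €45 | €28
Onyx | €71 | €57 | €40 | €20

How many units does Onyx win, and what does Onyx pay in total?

Pooled unit-bids ranked (top 6): 78 (Talon-1), 75 (Talon-2), 71 (Onyx-1), 63 (Apex-1), 59 (Apex-2), 57 (Onyx-2)
Highest rejected unit-bid = €45.
Onyx wins 2 unit(s) at €45 each.

Onyx: 2 units, pays €90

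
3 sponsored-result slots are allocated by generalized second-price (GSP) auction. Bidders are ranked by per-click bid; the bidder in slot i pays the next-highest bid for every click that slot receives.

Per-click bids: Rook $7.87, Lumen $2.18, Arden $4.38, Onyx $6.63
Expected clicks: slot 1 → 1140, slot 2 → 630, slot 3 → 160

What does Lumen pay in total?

Lumen pays $0.00

Ranked by bid: $7.87 (Rook) > $6.63 (Onyx) > $4.38 (Arden) > $2.18 (Lumen)
Lumen ranks below slot 3 → no slot, pays nothing.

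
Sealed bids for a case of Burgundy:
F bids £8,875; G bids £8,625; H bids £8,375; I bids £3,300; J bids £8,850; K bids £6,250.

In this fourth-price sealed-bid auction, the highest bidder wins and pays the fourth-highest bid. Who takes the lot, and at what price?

F pays £8,375

Sorting bids: 8,875 (F) > 8,850 (J) > 8,625 (G) > 8,375 (H) > 6,250 (K) > 3,300 (I)
F wins; payment is bid #4 in the ranking = £8,375.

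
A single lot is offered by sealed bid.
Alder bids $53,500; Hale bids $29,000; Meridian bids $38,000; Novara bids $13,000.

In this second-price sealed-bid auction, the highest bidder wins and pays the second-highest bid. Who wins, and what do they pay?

Rule: the highest bidder wins and pays the second-highest bid.
Bids in order: 53,500 (Alder) > 38,000 (Meridian) > 29,000 (Hale) > 13,000 (Novara)
Alder wins with the highest bid; price is set by the runner-up at $38,000.

Alder pays $38,000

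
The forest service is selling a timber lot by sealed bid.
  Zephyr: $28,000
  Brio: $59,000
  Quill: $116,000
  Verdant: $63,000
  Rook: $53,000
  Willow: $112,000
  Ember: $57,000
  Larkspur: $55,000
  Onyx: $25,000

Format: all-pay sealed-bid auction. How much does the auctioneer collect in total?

Total revenue: $568,000

Rule: the highest bidder wins the item, but every bidder pays their own bid.
Bids in order: 116,000 (Quill) > 112,000 (Willow) > 63,000 (Verdant) > 59,000 (Brio) > 57,000 (Ember) > 55,000 (Larkspur) > …
Quill wins with the top bid; all bids are sunk regardless.
Every bidder forfeits their bid regardless of winning.
Revenue = 28,000 + 59,000 + 116,000 + 63,000 + 53,000 + 112,000 + 57,000 + 55,000 + 25,000 = $568,000.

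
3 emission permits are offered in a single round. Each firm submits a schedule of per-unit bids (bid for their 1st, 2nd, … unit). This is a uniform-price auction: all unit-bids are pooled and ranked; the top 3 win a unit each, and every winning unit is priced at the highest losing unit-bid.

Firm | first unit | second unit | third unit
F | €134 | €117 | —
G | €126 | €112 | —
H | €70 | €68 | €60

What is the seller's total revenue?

Pooled unit-bids ranked (top 3): 134 (F-1), 126 (G-1), 117 (F-2)
The (k+1)-th unit-bid is €112.
Allocation: F 2, G 1. Every unit priced at €112.
Revenue = 3 × 112 = €336.

Total revenue: €336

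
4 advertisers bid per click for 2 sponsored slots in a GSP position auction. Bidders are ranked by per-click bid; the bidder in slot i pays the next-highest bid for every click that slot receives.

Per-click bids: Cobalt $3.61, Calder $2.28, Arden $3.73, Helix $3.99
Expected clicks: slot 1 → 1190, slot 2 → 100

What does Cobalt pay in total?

Sorting advertisers: $3.99 (Helix) > $3.73 (Arden) > $3.61 (Cobalt) > …
Cobalt ranks below slot 2 → no slot, pays nothing.

Cobalt pays $0.00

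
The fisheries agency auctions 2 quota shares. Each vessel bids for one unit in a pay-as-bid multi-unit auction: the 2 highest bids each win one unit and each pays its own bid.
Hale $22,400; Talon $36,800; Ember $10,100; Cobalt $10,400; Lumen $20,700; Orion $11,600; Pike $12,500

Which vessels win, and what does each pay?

Sorting: 36,800 (Talon), 22,400 (Hale), 20,700 (Lumen), 12,500 (Pike), …
Top 2: Talon, Hale.
Each winner pays its own bid: Talon $36,800, Hale $22,400.

Talon $36,800, Hale $22,400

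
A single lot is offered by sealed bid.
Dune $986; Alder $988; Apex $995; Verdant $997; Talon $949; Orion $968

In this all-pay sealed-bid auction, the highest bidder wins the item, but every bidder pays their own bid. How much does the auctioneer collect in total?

Bids in order: 997 (Verdant) > 995 (Apex) > 988 (Alder) > 986 (Dune) > 968 (Orion) > 949 (Talon)
Verdant wins with the top bid; all bids are sunk regardless.
Every bidder forfeits their bid regardless of winning.
Revenue = 986 + 988 + 995 + 997 + 949 + 968 = $5,883.

Total revenue: $5,883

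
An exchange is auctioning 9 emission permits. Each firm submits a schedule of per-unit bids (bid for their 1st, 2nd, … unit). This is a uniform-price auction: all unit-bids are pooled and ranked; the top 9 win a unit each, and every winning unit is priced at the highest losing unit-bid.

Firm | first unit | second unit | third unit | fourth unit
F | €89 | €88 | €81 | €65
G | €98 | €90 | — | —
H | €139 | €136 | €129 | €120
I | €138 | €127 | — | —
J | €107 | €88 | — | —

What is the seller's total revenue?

Total revenue: €801

Pooled unit-bids ranked (top 9): 139 (H-1), 138 (I-1), 136 (H-2), 129 (H-3), 127 (I-2), 120 (H-4), 107 (J-1), 98 (G-1), 90 (G-2)
Highest rejected unit-bid = €89.
Allocation: G 2, H 4, I 2, J 1. Every unit priced at €89.
Revenue = 9 × 89 = €801.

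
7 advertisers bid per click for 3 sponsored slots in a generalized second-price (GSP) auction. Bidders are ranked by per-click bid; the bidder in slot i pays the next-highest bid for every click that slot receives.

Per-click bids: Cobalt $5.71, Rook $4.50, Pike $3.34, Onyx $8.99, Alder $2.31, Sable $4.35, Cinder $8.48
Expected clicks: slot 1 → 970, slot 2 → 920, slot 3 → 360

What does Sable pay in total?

Sorting advertisers: $8.99 (Onyx) > $8.48 (Cinder) > $5.71 (Cobalt) > $4.50 (Rook) > …
Sable ranks below slot 3 → no slot, pays nothing.

Sable pays $0.00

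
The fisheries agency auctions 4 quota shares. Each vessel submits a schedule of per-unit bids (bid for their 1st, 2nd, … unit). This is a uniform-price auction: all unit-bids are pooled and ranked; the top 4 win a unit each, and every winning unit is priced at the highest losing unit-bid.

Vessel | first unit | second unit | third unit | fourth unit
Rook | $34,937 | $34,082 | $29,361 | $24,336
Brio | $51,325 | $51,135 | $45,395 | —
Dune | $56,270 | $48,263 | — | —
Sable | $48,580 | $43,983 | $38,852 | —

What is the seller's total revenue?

Total revenue: $193,052

All unit-bids, highest first — top 4: 56,270 (Dune-1), 51,325 (Brio-1), 51,135 (Brio-2), 48,580 (Sable-1)
The (k+1)-th unit-bid is $48,263.
Allocation: Brio 2, Dune 1, Sable 1. Every unit priced at $48,263.
Revenue = 4 × 48,263 = $193,052.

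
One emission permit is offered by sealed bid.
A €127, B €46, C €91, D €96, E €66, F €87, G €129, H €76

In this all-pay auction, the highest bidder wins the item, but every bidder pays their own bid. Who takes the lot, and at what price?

G pays €129

All-pay auction: the highest bidder wins the item, but every bidder pays their own bid.
Bids ranked: 129 (G) > 127 (A) > 96 (D) > 91 (C) > 87 (F) > 76 (H) > …
G is highest and takes the item; every bidder forfeits their bid.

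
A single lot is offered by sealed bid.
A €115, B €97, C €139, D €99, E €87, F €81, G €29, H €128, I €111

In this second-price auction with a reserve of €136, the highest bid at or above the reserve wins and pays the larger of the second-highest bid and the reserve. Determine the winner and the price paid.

C pays €136

Bids ranked: 139 (C) > 128 (H) > 115 (A) > 111 (I) > 99 (D) > 97 (B) > …
C has the top bid at or above the reserve (€139).
max(second-highest €128, reserve €136) = €136.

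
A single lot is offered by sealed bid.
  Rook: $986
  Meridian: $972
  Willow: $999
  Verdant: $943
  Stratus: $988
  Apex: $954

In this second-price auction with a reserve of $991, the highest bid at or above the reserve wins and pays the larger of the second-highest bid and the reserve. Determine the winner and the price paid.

Rule: the highest bid at or above the reserve wins and pays the larger of the second-highest bid and the reserve.
Bids ranked: 999 (Willow) > 988 (Stratus) > 986 (Rook) > 972 (Meridian) > 954 (Apex) > 943 (Verdant)
Highest eligible bid: Willow at $999.
max(second-highest $988, reserve $991) = $991.

Willow pays $991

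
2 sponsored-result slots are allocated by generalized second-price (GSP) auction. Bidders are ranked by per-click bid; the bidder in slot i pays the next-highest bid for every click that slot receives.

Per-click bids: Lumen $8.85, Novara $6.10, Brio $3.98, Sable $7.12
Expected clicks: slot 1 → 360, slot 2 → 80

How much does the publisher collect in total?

Ranked by bid: $8.85 (Lumen) > $7.12 (Sable) > $6.10 (Novara) > …
Slot 1: Lumen pays $7.12 × 360 = $2563.20
Slot 2: Sable pays $6.10 × 80 = $488.00
Total = $3051.20

Total revenue: $3051.20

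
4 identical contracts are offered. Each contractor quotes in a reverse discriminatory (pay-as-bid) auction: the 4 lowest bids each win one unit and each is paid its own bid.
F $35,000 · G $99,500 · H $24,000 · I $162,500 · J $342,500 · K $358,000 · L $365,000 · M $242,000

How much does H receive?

Bids ranked low→high: 24,000 (H), 35,000 (F), 99,500 (G), 162,500 (I), 242,000 (M), 342,500 (J), …
Winners (4 units): H, F, G, I.
H wins → own bid $24,000.

H is paid $24,000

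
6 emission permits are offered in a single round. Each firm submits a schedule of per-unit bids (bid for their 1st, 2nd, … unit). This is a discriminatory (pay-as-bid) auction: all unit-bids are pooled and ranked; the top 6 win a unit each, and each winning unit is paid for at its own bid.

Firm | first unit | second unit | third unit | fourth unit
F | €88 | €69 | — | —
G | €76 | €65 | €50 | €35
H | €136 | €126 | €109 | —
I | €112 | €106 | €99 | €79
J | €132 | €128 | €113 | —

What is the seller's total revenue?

Total revenue: €747

All unit-bids, highest first — top 6: 136 (H-1), 132 (J-1), 128 (J-2), 126 (H-2), 113 (J-3), 112 (I-1)
Next rejected bid: €109 (not a price — pay-as-bid).
Each winning unit pays its own bid.
Revenue = 136 + 132 + 128 + 126 + 113 + 112 = €747.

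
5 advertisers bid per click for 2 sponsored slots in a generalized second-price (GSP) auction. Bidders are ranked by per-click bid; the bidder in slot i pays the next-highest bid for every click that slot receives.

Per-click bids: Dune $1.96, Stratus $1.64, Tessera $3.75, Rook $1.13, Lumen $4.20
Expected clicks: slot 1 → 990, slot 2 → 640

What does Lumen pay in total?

Ranked by bid: $4.20 (Lumen) > $3.75 (Tessera) > $1.96 (Dune) > …
Lumen holds slot 1 → pays next bid $3.75 × 990 clicks = $3712.50.

Lumen pays $3712.50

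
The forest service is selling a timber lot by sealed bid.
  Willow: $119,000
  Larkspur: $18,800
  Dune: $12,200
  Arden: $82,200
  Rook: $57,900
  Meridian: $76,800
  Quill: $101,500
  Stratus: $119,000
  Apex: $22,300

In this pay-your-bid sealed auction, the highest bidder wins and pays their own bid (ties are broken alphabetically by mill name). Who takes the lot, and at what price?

Stratus pays $119,000

Sorting bids: 119,000 (Stratus) > 119,000 (Willow) > 101,500 (Quill) > 82,200 (Arden) > 76,800 (Meridian) > 57,900 (Rook) > …
Stratus and Willow tie at $119,000; tie-break gives it to Stratus.
First-price: Stratus pays what they bid, $119,000.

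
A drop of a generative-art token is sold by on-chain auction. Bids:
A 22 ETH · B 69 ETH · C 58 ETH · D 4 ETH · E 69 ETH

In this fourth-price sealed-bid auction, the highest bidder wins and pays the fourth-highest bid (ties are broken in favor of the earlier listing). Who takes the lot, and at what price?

Rule: the highest bidder wins and pays the fourth-highest bid.
Sorting bids: 69 (B) > 69 (E) > 58 (C) > 22 (A) > 4 (D)
Tie at 69 ETH → B wins by tie-break.
B wins; payment is bid #4 in the ranking = 22 ETH.

B pays 22 ETH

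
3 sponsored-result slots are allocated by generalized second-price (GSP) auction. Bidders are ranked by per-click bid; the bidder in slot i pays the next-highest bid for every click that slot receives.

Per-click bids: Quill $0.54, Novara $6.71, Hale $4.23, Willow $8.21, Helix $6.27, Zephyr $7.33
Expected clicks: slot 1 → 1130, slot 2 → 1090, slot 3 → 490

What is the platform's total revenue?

Total revenue: $18669.10

Sorting advertisers: $8.21 (Willow) > $7.33 (Zephyr) > $6.71 (Novara) > $6.27 (Helix) > …
Slot 1: Willow pays $7.33 × 1130 = $8282.90
Slot 2: Zephyr pays $6.71 × 1090 = $7313.90
Slot 3: Novara pays $6.27 × 490 = $3072.30
Total = $18669.10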